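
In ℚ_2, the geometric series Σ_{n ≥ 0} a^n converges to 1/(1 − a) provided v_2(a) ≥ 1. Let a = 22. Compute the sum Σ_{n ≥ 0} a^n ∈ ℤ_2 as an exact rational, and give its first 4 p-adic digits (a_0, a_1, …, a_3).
Σ a^n = 1/(1 − a) = -1/21;  first 4 digits = (1, 1, 0, 0)

v_2(a) = 1 ≥ 1, so the series converges in ℤ_2 to 1/(1 − a) = 1/(1 − 22) = -1/21. Expand this rational in ℤ_2: compute digits iteratively via d_i = x_i mod 2, x_{i+1} = (x_i − d_i)/2. The first 4 digits are (1, 1, 0, 0).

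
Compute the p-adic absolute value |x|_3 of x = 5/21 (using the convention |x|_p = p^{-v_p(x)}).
|5/21|_3 = 3

Step 1 — compute v_3(x) by factoring powers of 3 out of the numerator and denominator: v_3(5/21) = -1. Step 2 — apply |x|_p = p^{-v_p(x)} = 3^{1} = 3.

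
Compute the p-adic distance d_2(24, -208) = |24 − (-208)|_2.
d_2(24, -208) = 1/8

Step 1 — x − y = 24 − (-208) = 232. Step 2 — v_2(232) = 3 (factor: 232 = (2^3 · 29); the sign does not affect v_p). Step 3 — |x − y|_2 = 2^{-3} = 1/8.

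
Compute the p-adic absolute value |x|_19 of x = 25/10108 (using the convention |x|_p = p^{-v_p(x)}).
|25/10108|_19 = 361

Step 1 — compute v_19(x) by factoring powers of 19 out of the numerator and denominator: v_19(25/10108) = -2. Step 2 — apply |x|_p = p^{-v_p(x)} = 19^{2} = 361.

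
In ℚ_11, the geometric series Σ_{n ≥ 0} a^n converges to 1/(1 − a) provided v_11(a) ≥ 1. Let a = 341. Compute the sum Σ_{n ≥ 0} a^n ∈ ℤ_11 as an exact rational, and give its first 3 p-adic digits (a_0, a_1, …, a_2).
Σ a^n = 1/(1 − a) = -1/340;  first 3 digits = (1, 9, 6)

v_11(a) = 1 ≥ 1, so the series converges in ℤ_11 to 1/(1 − a) = 1/(1 − 341) = -1/340. Expand this rational in ℤ_11: compute digits iteratively via d_i = x_i mod 11, x_{i+1} = (x_i − d_i)/11. The first 3 digits are (1, 9, 6).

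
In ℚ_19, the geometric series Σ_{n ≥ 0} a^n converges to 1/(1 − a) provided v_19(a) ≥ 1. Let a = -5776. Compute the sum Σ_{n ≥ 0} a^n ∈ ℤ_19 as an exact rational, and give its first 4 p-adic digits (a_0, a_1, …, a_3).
Σ a^n = 1/(1 − a) = 1/5777;  first 4 digits = (1, 0, 3, 18)

v_19(a) = 2 ≥ 1, so the series converges in ℤ_19 to 1/(1 − a) = 1/(1 − (-5776)) = 1/5777. Expand this rational in ℤ_19: compute digits iteratively via d_i = x_i mod 19, x_{i+1} = (x_i − d_i)/19. The first 4 digits are (1, 0, 3, 18).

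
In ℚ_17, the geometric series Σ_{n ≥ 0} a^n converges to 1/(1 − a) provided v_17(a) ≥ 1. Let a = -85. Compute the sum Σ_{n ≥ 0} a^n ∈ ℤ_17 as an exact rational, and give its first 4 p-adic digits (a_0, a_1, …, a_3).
Σ a^n = 1/(1 − a) = 1/86;  first 4 digits = (1, 12, 7, 12)

v_17(a) = 1 ≥ 1, so the series converges in ℤ_17 to 1/(1 − a) = 1/(1 − (-85)) = 1/86. Expand this rational in ℤ_17: compute digits iteratively via d_i = x_i mod 17, x_{i+1} = (x_i − d_i)/17. The first 4 digits are (1, 12, 7, 12).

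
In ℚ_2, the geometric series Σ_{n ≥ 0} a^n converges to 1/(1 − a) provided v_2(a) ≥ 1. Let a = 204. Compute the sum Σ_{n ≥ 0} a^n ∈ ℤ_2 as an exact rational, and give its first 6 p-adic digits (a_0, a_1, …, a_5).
Σ a^n = 1/(1 − a) = -1/203;  first 6 digits = (1, 0, 1, 1, 1, 0)

v_2(a) = 2 ≥ 1, so the series converges in ℤ_2 to 1/(1 − a) = 1/(1 − 204) = -1/203. Expand this rational in ℤ_2: compute digits iteratively via d_i = x_i mod 2, x_{i+1} = (x_i − d_i)/2. The first 6 digits are (1, 0, 1, 1, 1, 0).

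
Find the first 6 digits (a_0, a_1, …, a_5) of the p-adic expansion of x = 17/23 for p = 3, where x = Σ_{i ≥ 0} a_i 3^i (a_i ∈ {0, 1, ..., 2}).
(a_0, …, a_5) = (1, 2, 1, 1, 0, 1)

v_3(17/23) = 0 (numerator and denominator both coprime to 3), so x ∈ ℤ_3^×. Compute digits iteratively via a_i = x_i mod 3, x_{i+1} = (x_i − a_i)/3, with x_0 = x:
  x_0 = 17/23;  a_0 = 1;  x_1 = (x_0 − 1)/3 = -2/23
  x_1 = -2/23;  a_1 = 2;  x_2 = (x_1 − 2)/3 = -16/23
  x_2 = -16/23;  a_2 = 1;  x_3 = (x_2 − 1)/3 = -13/23
  x_3 = -13/23;  a_3 = 1;  x_4 = (x_3 − 1)/3 = -12/23
  x_4 = -12/23;  a_4 = 0;  x_5 = (x_4 − 0)/3 = -4/23
  x_5 = -4/23;  a_5 = 1;  x_6 = (x_5 − 1)/3 = -9/23
Digits: (1, 2, 1, 1, 0, 1).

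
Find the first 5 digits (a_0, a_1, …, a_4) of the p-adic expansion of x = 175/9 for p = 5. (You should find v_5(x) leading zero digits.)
(a_0, …, a_4) = (0, 0, 3, 4, 3)

v_5(175/9) = 2, so a_0 = ... = a_1 = 0. Factor out: x = 5^2 · u with u = 7/9 a unit in ℤ_5. Expand u iteratively via a_{v+i} = u_i mod 5, u_{i+1} = (u_i − a_{v+i})/5:
  u_0 = 7/9;  a_2 = 3;  u_1 = (u_0 − 3)/5 = -4/9
  u_1 = -4/9;  a_3 = 4;  u_2 = (u_1 − 4)/5 = -8/9
  u_2 = -8/9;  a_4 = 3;  u_3 = (u_2 − 3)/5 = -7/9
Digits: (0, 0, 3, 4, 3).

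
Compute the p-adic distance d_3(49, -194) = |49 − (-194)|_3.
d_3(49, -194) = 1/243

Step 1 — x − y = 49 − (-194) = 243. Step 2 — v_3(243) = 5 (factor: 243 = (3^5 · 1); the sign does not affect v_p). Step 3 — |x − y|_3 = 3^{-5} = 1/243.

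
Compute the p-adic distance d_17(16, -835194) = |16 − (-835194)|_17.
d_17(16, -835194) = 1/83521

Step 1 — x − y = 16 − (-835194) = 835210. Step 2 — v_17(835210) = 4 (factor: 835210 = (17^4 · 10); the sign does not affect v_p). Step 3 — |x − y|_17 = 17^{-4} = 1/83521.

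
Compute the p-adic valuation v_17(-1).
v_17(-1) = 0

v_17(n) is the largest exponent k such that 17^k divides n. Factor out: -1 = -17^0 · 1. (Sign doesn't affect v_p.) So v_17(-1) = 0.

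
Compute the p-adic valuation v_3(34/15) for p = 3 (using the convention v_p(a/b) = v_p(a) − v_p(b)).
v_3(34/15) = -1

Factor powers of 3 from the numerator and denominator of the reduced fraction: 34 = 3^0 · 34 and 15 = 3^1 · 5. Apply v_p(a/b) = v_p(a) − v_p(b): v_3(34/15) = 0 − 1 = -1.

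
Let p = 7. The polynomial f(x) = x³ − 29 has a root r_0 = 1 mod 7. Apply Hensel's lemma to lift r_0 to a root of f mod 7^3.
r_2 = 190 (mod 343)

Hensel: r_{i+1} = r_i − f(r_i)/f′(r_i) mod 7^{i+2}, where f′(x) = 3x². Iterate:
  r_0 = 1 (mod 7)
  r_1 = 43 (mod 49)
  r_2 = 190 (mod 343)
Final: r = 190 with f(r) ≡ 0 mod 7^3.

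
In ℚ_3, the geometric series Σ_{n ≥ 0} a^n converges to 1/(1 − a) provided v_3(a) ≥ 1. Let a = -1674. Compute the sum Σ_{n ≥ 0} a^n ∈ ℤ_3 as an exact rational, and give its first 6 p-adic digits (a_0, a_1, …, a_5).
Σ a^n = 1/(1 − a) = 1/1675;  first 6 digits = (1, 0, 0, 1, 0, 2)

v_3(a) = 3 ≥ 1, so the series converges in ℤ_3 to 1/(1 − a) = 1/(1 − (-1674)) = 1/1675. Expand this rational in ℤ_3: compute digits iteratively via d_i = x_i mod 3, x_{i+1} = (x_i − d_i)/3. The first 6 digits are (1, 0, 0, 1, 0, 2).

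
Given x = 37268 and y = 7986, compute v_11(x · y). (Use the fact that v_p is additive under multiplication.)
v_11(297622248) = 6

v_p(x) = 3 (factor: 37268 = 11^3 · 28); v_p(y) = 3 (factor: 7986 = 11^3 · 6). Additivity: v_p(xy) = v_p(x) + v_p(y) = 3 + 3 = 6. (Direct check: xy = 297622248 = 11^6 · (168).)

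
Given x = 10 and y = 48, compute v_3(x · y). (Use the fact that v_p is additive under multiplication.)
v_3(480) = 1

v_p(x) = 0 (factor: 10 = 3^0 · 10); v_p(y) = 1 (factor: 48 = 3^1 · 16). Additivity: v_p(xy) = v_p(x) + v_p(y) = 0 + 1 = 1. (Direct check: xy = 480 = 3^1 · (160).)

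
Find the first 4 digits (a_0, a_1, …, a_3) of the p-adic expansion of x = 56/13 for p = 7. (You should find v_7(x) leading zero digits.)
(a_0, …, a_3) = (0, 6, 3, 0)

v_7(56/13) = 1, so a_0 = ... = a_0 = 0. Factor out: x = 7^1 · u with u = 8/13 a unit in ℤ_7. Expand u iteratively via a_{v+i} = u_i mod 7, u_{i+1} = (u_i − a_{v+i})/7:
  u_0 = 8/13;  a_1 = 6;  u_1 = (u_0 − 6)/7 = -10/13
  u_1 = -10/13;  a_2 = 3;  u_2 = (u_1 − 3)/7 = -7/13
  u_2 = -7/13;  a_3 = 0;  u_3 = (u_2 − 0)/7 = -1/13
Digits: (0, 6, 3, 0).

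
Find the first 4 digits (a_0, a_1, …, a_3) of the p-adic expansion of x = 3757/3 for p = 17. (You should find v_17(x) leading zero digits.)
(a_0, …, a_3) = (0, 0, 10, 11)

v_17(3757/3) = 2, so a_0 = ... = a_1 = 0. Factor out: x = 17^2 · u with u = 13/3 a unit in ℤ_17. Expand u iteratively via a_{v+i} = u_i mod 17, u_{i+1} = (u_i − a_{v+i})/17:
  u_0 = 13/3;  a_2 = 10;  u_1 = (u_0 − 10)/17 = -1/3
  u_1 = -1/3;  a_3 = 11;  u_2 = (u_1 − 11)/17 = -2/3
Digits: (0, 0, 10, 11).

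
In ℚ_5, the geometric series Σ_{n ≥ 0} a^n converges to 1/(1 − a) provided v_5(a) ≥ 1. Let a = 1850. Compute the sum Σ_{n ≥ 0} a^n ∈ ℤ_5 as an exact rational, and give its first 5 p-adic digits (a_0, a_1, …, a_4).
Σ a^n = 1/(1 − a) = -1/1849;  first 5 digits = (1, 0, 4, 4, 3)

v_5(a) = 2 ≥ 1, so the series converges in ℤ_5 to 1/(1 − a) = 1/(1 − 1850) = -1/1849. Expand this rational in ℤ_5: compute digits iteratively via d_i = x_i mod 5, x_{i+1} = (x_i − d_i)/5. The first 5 digits are (1, 0, 4, 4, 3).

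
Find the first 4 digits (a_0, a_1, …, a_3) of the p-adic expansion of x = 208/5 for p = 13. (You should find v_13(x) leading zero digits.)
(a_0, …, a_3) = (0, 11, 2, 5)

v_13(208/5) = 1, so a_0 = ... = a_0 = 0. Factor out: x = 13^1 · u with u = 16/5 a unit in ℤ_13. Expand u iteratively via a_{v+i} = u_i mod 13, u_{i+1} = (u_i − a_{v+i})/13:
  u_0 = 16/5;  a_1 = 11;  u_1 = (u_0 − 11)/13 = -3/5
  u_1 = -3/5;  a_2 = 2;  u_2 = (u_1 − 2)/13 = -1/5
  u_2 = -1/5;  a_3 = 5;  u_3 = (u_2 − 5)/13 = -2/5
Digits: (0, 11, 2, 5).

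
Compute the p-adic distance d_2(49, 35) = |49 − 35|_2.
d_2(49, 35) = 1/2

Step 1 — x − y = 49 − 35 = 14. Step 2 — v_2(14) = 1 (factor: 14 = (2^1 · 7); the sign does not affect v_p). Step 3 — |x − y|_2 = 2^{-1} = 1/2.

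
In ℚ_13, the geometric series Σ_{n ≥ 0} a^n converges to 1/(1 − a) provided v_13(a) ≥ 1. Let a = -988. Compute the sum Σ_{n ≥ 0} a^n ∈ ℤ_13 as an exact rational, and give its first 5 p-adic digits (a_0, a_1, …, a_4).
Σ a^n = 1/(1 − a) = 1/989;  first 5 digits = (1, 2, 11, 9, 4)

v_13(a) = 1 ≥ 1, so the series converges in ℤ_13 to 1/(1 − a) = 1/(1 − (-988)) = 1/989. Expand this rational in ℤ_13: compute digits iteratively via d_i = x_i mod 13, x_{i+1} = (x_i − d_i)/13. The first 5 digits are (1, 2, 11, 9, 4).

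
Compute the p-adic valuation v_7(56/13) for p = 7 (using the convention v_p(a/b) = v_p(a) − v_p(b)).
v_7(56/13) = 1

Factor powers of 7 from the numerator and denominator of the reduced fraction: 56 = 7^1 · 8 and 13 = 7^0 · 13. Apply v_p(a/b) = v_p(a) − v_p(b): v_7(56/13) = 1 − 0 = 1.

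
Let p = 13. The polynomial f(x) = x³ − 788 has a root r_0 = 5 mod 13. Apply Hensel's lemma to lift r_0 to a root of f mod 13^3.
r_2 = 967 (mod 2197)

Hensel: r_{i+1} = r_i − f(r_i)/f′(r_i) mod 13^{i+2}, where f′(x) = 3x². Iterate:
  r_0 = 5 (mod 13)
  r_1 = 122 (mod 169)
  r_2 = 967 (mod 2197)
Final: r = 967 with f(r) ≡ 0 mod 13^3.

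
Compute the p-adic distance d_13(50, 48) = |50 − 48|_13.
d_13(50, 48) = 1

Step 1 — x − y = 50 − 48 = 2. Step 2 — v_13(2) = 0 (factor: 2 = (13^0 · 2); the sign does not affect v_p). Step 3 — |x − y|_13 = 13^{0} = 1.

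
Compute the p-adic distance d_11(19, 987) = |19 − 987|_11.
d_11(19, 987) = 1/121

Step 1 — x − y = 19 − 987 = -968. Step 2 — v_11(-968) = 2 (factor: -968 = −(11^2 · 8); the sign does not affect v_p). Step 3 — |x − y|_11 = 11^{-2} = 1/121.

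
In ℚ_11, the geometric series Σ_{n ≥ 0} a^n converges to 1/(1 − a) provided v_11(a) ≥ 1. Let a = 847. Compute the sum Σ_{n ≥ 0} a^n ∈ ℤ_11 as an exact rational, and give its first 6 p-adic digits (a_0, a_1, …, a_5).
Σ a^n = 1/(1 − a) = -1/846;  first 6 digits = (1, 0, 7, 0, 5, 4)

v_11(a) = 2 ≥ 1, so the series converges in ℤ_11 to 1/(1 − a) = 1/(1 − 847) = -1/846. Expand this rational in ℤ_11: compute digits iteratively via d_i = x_i mod 11, x_{i+1} = (x_i − d_i)/11. The first 6 digits are (1, 0, 7, 0, 5, 4).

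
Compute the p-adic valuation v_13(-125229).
v_13(-125229) = 3

v_13(n) is the largest exponent k such that 13^k divides n. Factor out: -125229 = -13^3 · 57. (Sign doesn't affect v_p.) So v_13(-125229) = 3.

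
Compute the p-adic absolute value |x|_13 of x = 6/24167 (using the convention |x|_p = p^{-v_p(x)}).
|6/24167|_13 = 2197

Step 1 — compute v_13(x) by factoring powers of 13 out of the numerator and denominator: v_13(6/24167) = -3. Step 2 — apply |x|_p = p^{-v_p(x)} = 13^{3} = 2197.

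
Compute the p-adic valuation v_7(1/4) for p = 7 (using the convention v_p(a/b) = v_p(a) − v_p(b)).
v_7(1/4) = 0

Factor powers of 7 from the numerator and denominator of the reduced fraction: 1 = 7^0 · 1 and 4 = 7^0 · 4. Apply v_p(a/b) = v_p(a) − v_p(b): v_7(1/4) = 0 − 0 = 0.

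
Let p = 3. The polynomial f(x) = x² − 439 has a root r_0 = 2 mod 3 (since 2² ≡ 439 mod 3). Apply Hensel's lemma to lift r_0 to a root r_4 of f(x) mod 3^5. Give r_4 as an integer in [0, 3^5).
r_4 = 14 (mod 243)

Hensel's recurrence: r_{i+1} = r_i − f(r_i)·(f′(r_i))^{-1} mod 3^{i+2}, with f′(x) = 2x. Iterate:
  r_0 = 2 (mod 3)
  r_1 = 5 (mod 9)
  r_2 = 14 (mod 27)
  r_3 = 14 (mod 81)
  r_4 = 14 (mod 243)
Final: r_4 = 14, and one checks f(r_4) ≡ 0 mod 3^5.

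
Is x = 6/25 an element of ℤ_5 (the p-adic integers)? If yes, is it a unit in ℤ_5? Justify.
x ∉ ℤ_5 (v_5(x) = -2 < 0)

ℤ_5 = {x ∈ ℚ_5 : v_5(x) ≥ 0} and ℤ_5^× = {x ∈ ℤ_5 : v_5(x) = 0}. Here v_5(6/25) = v_5(num) − v_5(den) = -2; compare against these criteria.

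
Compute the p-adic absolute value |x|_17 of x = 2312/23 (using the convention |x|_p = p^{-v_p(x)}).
|2312/23|_17 = 1/289

Step 1 — compute v_17(x) by factoring powers of 17 out of the numerator and denominator: v_17(2312/23) = 2. Step 2 — apply |x|_p = p^{-v_p(x)} = 17^{-2} = 1/289.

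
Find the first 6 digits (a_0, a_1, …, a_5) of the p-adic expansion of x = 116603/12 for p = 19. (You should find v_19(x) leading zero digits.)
(a_0, …, a_5) = (0, 0, 0, 3, 11, 1)

v_19(116603/12) = 3, so a_0 = ... = a_2 = 0. Factor out: x = 19^3 · u with u = 17/12 a unit in ℤ_19. Expand u iteratively via a_{v+i} = u_i mod 19, u_{i+1} = (u_i − a_{v+i})/19:
  u_0 = 17/12;  a_3 = 3;  u_1 = (u_0 − 3)/19 = -1/12
  u_1 = -1/12;  a_4 = 11;  u_2 = (u_1 − 11)/19 = -7/12
  u_2 = -7/12;  a_5 = 1;  u_3 = (u_2 − 1)/19 = -1/12
Digits: (0, 0, 0, 3, 11, 1).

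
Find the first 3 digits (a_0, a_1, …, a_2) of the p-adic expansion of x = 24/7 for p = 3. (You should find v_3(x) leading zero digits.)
(a_0, …, a_2) = (0, 2, 1)

v_3(24/7) = 1, so a_0 = ... = a_0 = 0. Factor out: x = 3^1 · u with u = 8/7 a unit in ℤ_3. Expand u iteratively via a_{v+i} = u_i mod 3, u_{i+1} = (u_i − a_{v+i})/3:
  u_0 = 8/7;  a_1 = 2;  u_1 = (u_0 − 2)/3 = -2/7
  u_1 = -2/7;  a_2 = 1;  u_2 = (u_1 − 1)/3 = -3/7
Digits: (0, 2, 1).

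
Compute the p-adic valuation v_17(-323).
v_17(-323) = 1

v_17(n) is the largest exponent k such that 17^k divides n. Factor out: -323 = -17^1 · 19. (Sign doesn't affect v_p.) So v_17(-323) = 1.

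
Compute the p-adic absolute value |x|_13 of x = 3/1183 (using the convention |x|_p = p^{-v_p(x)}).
|3/1183|_13 = 169

Step 1 — compute v_13(x) by factoring powers of 13 out of the numerator and denominator: v_13(3/1183) = -2. Step 2 — apply |x|_p = p^{-v_p(x)} = 13^{2} = 169.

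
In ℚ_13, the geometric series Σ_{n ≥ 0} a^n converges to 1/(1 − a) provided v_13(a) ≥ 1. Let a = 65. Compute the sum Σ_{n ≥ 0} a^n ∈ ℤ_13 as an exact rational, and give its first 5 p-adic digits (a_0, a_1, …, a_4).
Σ a^n = 1/(1 − a) = -1/64;  first 5 digits = (1, 5, 12, 9, 10)

v_13(a) = 1 ≥ 1, so the series converges in ℤ_13 to 1/(1 − a) = 1/(1 − 65) = -1/64. Expand this rational in ℤ_13: compute digits iteratively via d_i = x_i mod 13, x_{i+1} = (x_i − d_i)/13. The first 5 digits are (1, 5, 12, 9, 10).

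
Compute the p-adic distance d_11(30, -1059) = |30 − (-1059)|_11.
d_11(30, -1059) = 1/121

Step 1 — x − y = 30 − (-1059) = 1089. Step 2 — v_11(1089) = 2 (factor: 1089 = (11^2 · 9); the sign does not affect v_p). Step 3 — |x − y|_11 = 11^{-2} = 1/121.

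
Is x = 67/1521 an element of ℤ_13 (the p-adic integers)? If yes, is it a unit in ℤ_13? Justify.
x ∉ ℤ_13 (v_13(x) = -2 < 0)

ℤ_13 = {x ∈ ℚ_13 : v_13(x) ≥ 0} and ℤ_13^× = {x ∈ ℤ_13 : v_13(x) = 0}. Here v_13(67/1521) = v_13(num) − v_13(den) = -2; compare against these criteria.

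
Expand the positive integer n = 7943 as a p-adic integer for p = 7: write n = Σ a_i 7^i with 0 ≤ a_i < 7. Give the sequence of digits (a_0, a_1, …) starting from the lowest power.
(a_0, a_1, …) = (5, 0, 1, 2, 3)

Repeated division by 7 gives the digits low-to-high: 7943 = 5 + 1·7^2 + 2·7^3 + 3·7^4. Digit sequence: (5, 0, 1, 2, 3).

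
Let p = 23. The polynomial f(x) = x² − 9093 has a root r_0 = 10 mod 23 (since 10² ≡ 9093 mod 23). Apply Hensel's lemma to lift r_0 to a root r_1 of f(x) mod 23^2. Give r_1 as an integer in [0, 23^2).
r_1 = 10 (mod 529)

Hensel's recurrence: r_{i+1} = r_i − f(r_i)·(f′(r_i))^{-1} mod 23^{i+2}, with f′(x) = 2x. Iterate:
  r_0 = 10 (mod 23)
  r_1 = 10 (mod 529)
Final: r_1 = 10, and one checks f(r_1) ≡ 0 mod 23^2.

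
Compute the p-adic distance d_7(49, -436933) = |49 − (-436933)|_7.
d_7(49, -436933) = 1/16807

Step 1 — x − y = 49 − (-436933) = 436982. Step 2 — v_7(436982) = 5 (factor: 436982 = (7^5 · 26); the sign does not affect v_p). Step 3 — |x − y|_7 = 7^{-5} = 1/16807.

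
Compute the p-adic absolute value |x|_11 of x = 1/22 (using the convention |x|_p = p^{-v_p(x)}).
|1/22|_11 = 11

Step 1 — compute v_11(x) by factoring powers of 11 out of the numerator and denominator: v_11(1/22) = -1. Step 2 — apply |x|_p = p^{-v_p(x)} = 11^{1} = 11.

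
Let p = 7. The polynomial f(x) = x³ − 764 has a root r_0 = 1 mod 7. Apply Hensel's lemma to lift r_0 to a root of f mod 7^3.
r_2 = 92 (mod 343)

Hensel: r_{i+1} = r_i − f(r_i)/f′(r_i) mod 7^{i+2}, where f′(x) = 3x². Iterate:
  r_0 = 1 (mod 7)
  r_1 = 43 (mod 49)
  r_2 = 92 (mod 343)
Final: r = 92 with f(r) ≡ 0 mod 7^3.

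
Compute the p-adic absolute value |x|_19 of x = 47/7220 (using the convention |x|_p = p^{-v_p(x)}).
|47/7220|_19 = 361

Step 1 — compute v_19(x) by factoring powers of 19 out of the numerator and denominator: v_19(47/7220) = -2. Step 2 — apply |x|_p = p^{-v_p(x)} = 19^{2} = 361.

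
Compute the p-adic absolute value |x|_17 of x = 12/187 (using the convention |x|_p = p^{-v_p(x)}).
|12/187|_17 = 17

Step 1 — compute v_17(x) by factoring powers of 17 out of the numerator and denominator: v_17(12/187) = -1. Step 2 — apply |x|_p = p^{-v_p(x)} = 17^{1} = 17.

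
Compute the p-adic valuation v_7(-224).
v_7(-224) = 1

v_7(n) is the largest exponent k such that 7^k divides n. Factor out: -224 = -7^1 · 32. (Sign doesn't affect v_p.) So v_7(-224) = 1.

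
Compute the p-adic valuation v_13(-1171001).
v_13(-1171001) = 4

v_13(n) is the largest exponent k such that 13^k divides n. Factor out: -1171001 = -13^4 · 41. (Sign doesn't affect v_p.) So v_13(-1171001) = 4.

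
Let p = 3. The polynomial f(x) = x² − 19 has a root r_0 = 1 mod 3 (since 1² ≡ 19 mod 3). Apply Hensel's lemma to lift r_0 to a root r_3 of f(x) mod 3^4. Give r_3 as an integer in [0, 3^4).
r_3 = 10 (mod 81)

Hensel's recurrence: r_{i+1} = r_i − f(r_i)·(f′(r_i))^{-1} mod 3^{i+2}, with f′(x) = 2x. Iterate:
  r_0 = 1 (mod 3)
  r_1 = 1 (mod 9)
  r_2 = 10 (mod 27)
  r_3 = 10 (mod 81)
Final: r_3 = 10, and one checks f(r_3) ≡ 0 mod 3^4.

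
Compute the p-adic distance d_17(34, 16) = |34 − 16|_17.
d_17(34, 16) = 1

Step 1 — x − y = 34 − 16 = 18. Step 2 — v_17(18) = 0 (factor: 18 = (17^0 · 18); the sign does not affect v_p). Step 3 — |x − y|_17 = 17^{0} = 1.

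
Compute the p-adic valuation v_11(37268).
v_11(37268) = 3

v_11(n) is the largest exponent k such that 11^k divides n. Factor out: 37268 = 11^3 · 28. (Sign doesn't affect v_p.) So v_11(37268) = 3.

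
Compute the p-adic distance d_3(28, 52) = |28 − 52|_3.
d_3(28, 52) = 1/3

Step 1 — x − y = 28 − 52 = -24. Step 2 — v_3(-24) = 1 (factor: -24 = −(3^1 · 8); the sign does not affect v_p). Step 3 — |x − y|_3 = 3^{-1} = 1/3.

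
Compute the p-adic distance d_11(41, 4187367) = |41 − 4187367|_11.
d_11(41, 4187367) = 1/161051

Step 1 — x − y = 41 − 4187367 = -4187326. Step 2 — v_11(-4187326) = 5 (factor: -4187326 = −(11^5 · 26); the sign does not affect v_p). Step 3 — |x − y|_11 = 11^{-5} = 1/161051.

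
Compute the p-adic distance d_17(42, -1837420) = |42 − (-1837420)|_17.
d_17(42, -1837420) = 1/83521

Step 1 — x − y = 42 − (-1837420) = 1837462. Step 2 — v_17(1837462) = 4 (factor: 1837462 = (17^4 · 22); the sign does not affect v_p). Step 3 — |x − y|_17 = 17^{-4} = 1/83521.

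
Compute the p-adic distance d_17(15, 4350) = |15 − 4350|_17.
d_17(15, 4350) = 1/289

Step 1 — x − y = 15 − 4350 = -4335. Step 2 — v_17(-4335) = 2 (factor: -4335 = −(17^2 · 15); the sign does not affect v_p). Step 3 — |x − y|_17 = 17^{-2} = 1/289.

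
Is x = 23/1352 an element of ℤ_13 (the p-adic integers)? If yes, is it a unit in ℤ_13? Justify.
x ∉ ℤ_13 (v_13(x) = -2 < 0)

ℤ_13 = {x ∈ ℚ_13 : v_13(x) ≥ 0} and ℤ_13^× = {x ∈ ℤ_13 : v_13(x) = 0}. Here v_13(23/1352) = v_13(num) − v_13(den) = -2; compare against these criteria.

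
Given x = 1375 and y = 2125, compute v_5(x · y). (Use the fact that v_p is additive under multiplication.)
v_5(2921875) = 6

v_p(x) = 3 (factor: 1375 = 5^3 · 11); v_p(y) = 3 (factor: 2125 = 5^3 · 17). Additivity: v_p(xy) = v_p(x) + v_p(y) = 3 + 3 = 6. (Direct check: xy = 2921875 = 5^6 · (187).)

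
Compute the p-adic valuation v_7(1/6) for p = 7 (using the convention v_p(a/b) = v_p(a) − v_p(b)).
v_7(1/6) = 0

Factor powers of 7 from the numerator and denominator of the reduced fraction: 1 = 7^0 · 1 and 6 = 7^0 · 6. Apply v_p(a/b) = v_p(a) − v_p(b): v_7(1/6) = 0 − 0 = 0.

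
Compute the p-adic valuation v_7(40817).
v_7(40817) = 4

v_7(n) is the largest exponent k such that 7^k divides n. Factor out: 40817 = 7^4 · 17. (Sign doesn't affect v_p.) So v_7(40817) = 4.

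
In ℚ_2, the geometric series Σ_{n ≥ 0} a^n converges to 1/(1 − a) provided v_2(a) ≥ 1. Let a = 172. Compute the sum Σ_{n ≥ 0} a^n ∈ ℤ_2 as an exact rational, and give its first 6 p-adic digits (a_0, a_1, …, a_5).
Σ a^n = 1/(1 − a) = -1/171;  first 6 digits = (1, 0, 1, 1, 1, 1)

v_2(a) = 2 ≥ 1, so the series converges in ℤ_2 to 1/(1 − a) = 1/(1 − 172) = -1/171. Expand this rational in ℤ_2: compute digits iteratively via d_i = x_i mod 2, x_{i+1} = (x_i − d_i)/2. The first 6 digits are (1, 0, 1, 1, 1, 1).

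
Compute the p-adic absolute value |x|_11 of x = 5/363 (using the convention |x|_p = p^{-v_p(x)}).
|5/363|_11 = 121

Step 1 — compute v_11(x) by factoring powers of 11 out of the numerator and denominator: v_11(5/363) = -2. Step 2 — apply |x|_p = p^{-v_p(x)} = 11^{2} = 121.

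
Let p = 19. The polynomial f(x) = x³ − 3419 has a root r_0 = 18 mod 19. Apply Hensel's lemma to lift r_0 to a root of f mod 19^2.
r_1 = 56 (mod 361)

Hensel: r_{i+1} = r_i − f(r_i)/f′(r_i) mod 19^{i+2}, where f′(x) = 3x². Iterate:
  r_0 = 18 (mod 19)
  r_1 = 56 (mod 361)
Final: r = 56 with f(r) ≡ 0 mod 19^2.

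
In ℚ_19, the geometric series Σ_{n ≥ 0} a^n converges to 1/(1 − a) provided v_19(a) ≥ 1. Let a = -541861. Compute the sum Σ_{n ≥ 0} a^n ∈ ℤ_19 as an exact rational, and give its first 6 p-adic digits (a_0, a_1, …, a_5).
Σ a^n = 1/(1 − a) = 1/541862;  first 6 digits = (1, 0, 0, 16, 14, 18)

v_19(a) = 3 ≥ 1, so the series converges in ℤ_19 to 1/(1 − a) = 1/(1 − (-541861)) = 1/541862. Expand this rational in ℤ_19: compute digits iteratively via d_i = x_i mod 19, x_{i+1} = (x_i − d_i)/19. The first 6 digits are (1, 0, 0, 16, 14, 18).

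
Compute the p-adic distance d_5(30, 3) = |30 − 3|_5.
d_5(30, 3) = 1

Step 1 — x − y = 30 − 3 = 27. Step 2 — v_5(27) = 0 (factor: 27 = (5^0 · 27); the sign does not affect v_p). Step 3 — |x − y|_5 = 5^{0} = 1.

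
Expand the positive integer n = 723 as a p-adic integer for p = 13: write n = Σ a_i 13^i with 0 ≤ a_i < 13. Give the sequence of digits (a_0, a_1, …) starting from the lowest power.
(a_0, a_1, …) = (8, 3, 4)

Repeated division by 13 gives the digits low-to-high: 723 = 8 + 3·13^1 + 4·13^2. Digit sequence: (8, 3, 4).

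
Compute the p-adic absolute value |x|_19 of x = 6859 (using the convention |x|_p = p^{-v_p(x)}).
|6859|_19 = 1/6859

Step 1 — compute v_19(x) by factoring powers of 19 out of the numerator and denominator: v_19(6859) = 3. Step 2 — apply |x|_p = p^{-v_p(x)} = 19^{-3} = 1/6859.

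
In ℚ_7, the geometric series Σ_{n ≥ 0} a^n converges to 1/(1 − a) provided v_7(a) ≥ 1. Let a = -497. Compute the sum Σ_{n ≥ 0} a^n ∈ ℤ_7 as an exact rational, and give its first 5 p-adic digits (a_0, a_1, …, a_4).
Σ a^n = 1/(1 − a) = 1/498;  first 5 digits = (1, 6, 4, 3, 3)

v_7(a) = 1 ≥ 1, so the series converges in ℤ_7 to 1/(1 − a) = 1/(1 − (-497)) = 1/498. Expand this rational in ℤ_7: compute digits iteratively via d_i = x_i mod 7, x_{i+1} = (x_i − d_i)/7. The first 5 digits are (1, 6, 4, 3, 3).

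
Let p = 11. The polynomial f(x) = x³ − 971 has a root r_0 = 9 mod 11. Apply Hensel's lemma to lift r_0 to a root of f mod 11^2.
r_1 = 9 (mod 121)

Hensel: r_{i+1} = r_i − f(r_i)/f′(r_i) mod 11^{i+2}, where f′(x) = 3x². Iterate:
  r_0 = 9 (mod 11)
  r_1 = 9 (mod 121)
Final: r = 9 with f(r) ≡ 0 mod 11^2.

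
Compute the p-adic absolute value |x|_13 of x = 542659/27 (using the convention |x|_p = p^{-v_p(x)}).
|542659/27|_13 = 1/28561

Step 1 — compute v_13(x) by factoring powers of 13 out of the numerator and denominator: v_13(542659/27) = 4. Step 2 — apply |x|_p = p^{-v_p(x)} = 13^{-4} = 1/28561.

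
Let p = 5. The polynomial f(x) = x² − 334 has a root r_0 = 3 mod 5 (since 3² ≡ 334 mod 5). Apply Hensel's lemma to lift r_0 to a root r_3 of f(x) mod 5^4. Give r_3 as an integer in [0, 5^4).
r_3 = 578 (mod 625)

Hensel's recurrence: r_{i+1} = r_i − f(r_i)·(f′(r_i))^{-1} mod 5^{i+2}, with f′(x) = 2x. Iterate:
  r_0 = 3 (mod 5)
  r_1 = 3 (mod 25)
  r_2 = 78 (mod 125)
  r_3 = 578 (mod 625)
Final: r_3 = 578, and one checks f(r_3) ≡ 0 mod 5^4.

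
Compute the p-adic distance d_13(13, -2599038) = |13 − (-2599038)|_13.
d_13(13, -2599038) = 1/371293

Step 1 — x − y = 13 − (-2599038) = 2599051. Step 2 — v_13(2599051) = 5 (factor: 2599051 = (13^5 · 7); the sign does not affect v_p). Step 3 — |x − y|_13 = 13^{-5} = 1/371293.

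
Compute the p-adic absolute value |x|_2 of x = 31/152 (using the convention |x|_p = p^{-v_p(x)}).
|31/152|_2 = 8

Step 1 — compute v_2(x) by factoring powers of 2 out of the numerator and denominator: v_2(31/152) = -3. Step 2 — apply |x|_p = p^{-v_p(x)} = 2^{3} = 8.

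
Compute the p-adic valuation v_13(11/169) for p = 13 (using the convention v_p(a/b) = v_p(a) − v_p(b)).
v_13(11/169) = -2

Factor powers of 13 from the numerator and denominator of the reduced fraction: 11 = 13^0 · 11 and 169 = 13^2 · 1. Apply v_p(a/b) = v_p(a) − v_p(b): v_13(11/169) = 0 − 2 = -2.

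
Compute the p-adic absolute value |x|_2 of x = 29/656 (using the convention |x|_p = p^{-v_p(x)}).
|29/656|_2 = 16

Step 1 — compute v_2(x) by factoring powers of 2 out of the numerator and denominator: v_2(29/656) = -4. Step 2 — apply |x|_p = p^{-v_p(x)} = 2^{4} = 16.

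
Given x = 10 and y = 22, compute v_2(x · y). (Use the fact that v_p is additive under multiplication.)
v_2(220) = 2

v_p(x) = 1 (factor: 10 = 2^1 · 5); v_p(y) = 1 (factor: 22 = 2^1 · 11). Additivity: v_p(xy) = v_p(x) + v_p(y) = 1 + 1 = 2. (Direct check: xy = 220 = 2^2 · (55).)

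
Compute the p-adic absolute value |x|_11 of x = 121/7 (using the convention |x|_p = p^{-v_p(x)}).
|121/7|_11 = 1/121

Step 1 — compute v_11(x) by factoring powers of 11 out of the numerator and denominator: v_11(121/7) = 2. Step 2 — apply |x|_p = p^{-v_p(x)} = 11^{-2} = 1/121.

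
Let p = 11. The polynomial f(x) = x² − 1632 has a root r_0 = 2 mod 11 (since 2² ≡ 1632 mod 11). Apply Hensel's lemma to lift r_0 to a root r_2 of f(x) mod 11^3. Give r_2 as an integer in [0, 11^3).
r_2 = 1256 (mod 1331)

Hensel's recurrence: r_{i+1} = r_i − f(r_i)·(f′(r_i))^{-1} mod 11^{i+2}, with f′(x) = 2x. Iterate:
  r_0 = 2 (mod 11)
  r_1 = 46 (mod 121)
  r_2 = 1256 (mod 1331)
Final: r_2 = 1256, and one checks f(r_2) ≡ 0 mod 11^3.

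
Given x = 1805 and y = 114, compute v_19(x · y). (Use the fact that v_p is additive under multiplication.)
v_19(205770) = 3

v_p(x) = 2 (factor: 1805 = 19^2 · 5); v_p(y) = 1 (factor: 114 = 19^1 · 6). Additivity: v_p(xy) = v_p(x) + v_p(y) = 2 + 1 = 3. (Direct check: xy = 205770 = 19^3 · (30).)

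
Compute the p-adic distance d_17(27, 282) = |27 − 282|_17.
d_17(27, 282) = 1/17

Step 1 — x − y = 27 − 282 = -255. Step 2 — v_17(-255) = 1 (factor: -255 = −(17^1 · 15); the sign does not affect v_p). Step 3 — |x − y|_17 = 17^{-1} = 1/17.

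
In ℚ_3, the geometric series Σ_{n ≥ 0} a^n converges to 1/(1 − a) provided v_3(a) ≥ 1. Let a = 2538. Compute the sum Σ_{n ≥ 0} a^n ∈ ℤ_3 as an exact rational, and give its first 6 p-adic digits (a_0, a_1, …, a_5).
Σ a^n = 1/(1 − a) = -1/2537;  first 6 digits = (1, 0, 0, 1, 1, 1)

v_3(a) = 3 ≥ 1, so the series converges in ℤ_3 to 1/(1 − a) = 1/(1 − 2538) = -1/2537. Expand this rational in ℤ_3: compute digits iteratively via d_i = x_i mod 3, x_{i+1} = (x_i − d_i)/3. The first 6 digits are (1, 0, 0, 1, 1, 1).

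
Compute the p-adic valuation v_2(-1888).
v_2(-1888) = 5

v_2(n) is the largest exponent k such that 2^k divides n. Factor out: -1888 = -2^5 · 59. (Sign doesn't affect v_p.) So v_2(-1888) = 5.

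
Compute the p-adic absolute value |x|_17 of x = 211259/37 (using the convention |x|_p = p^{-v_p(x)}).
|211259/37|_17 = 1/4913

Step 1 — compute v_17(x) by factoring powers of 17 out of the numerator and denominator: v_17(211259/37) = 3. Step 2 — apply |x|_p = p^{-v_p(x)} = 17^{-3} = 1/4913.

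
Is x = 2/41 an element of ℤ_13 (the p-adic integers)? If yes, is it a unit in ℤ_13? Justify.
x ∈ ℤ_13^× (unit); v_13(x) = 0

ℤ_13 = {x ∈ ℚ_13 : v_13(x) ≥ 0} and ℤ_13^× = {x ∈ ℤ_13 : v_13(x) = 0}. Here v_13(2/41) = v_13(num) − v_13(den) = 0; compare against these criteria.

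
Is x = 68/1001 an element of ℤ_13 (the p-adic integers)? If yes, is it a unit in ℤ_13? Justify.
x ∉ ℤ_13 (v_13(x) = -1 < 0)

ℤ_13 = {x ∈ ℚ_13 : v_13(x) ≥ 0} and ℤ_13^× = {x ∈ ℤ_13 : v_13(x) = 0}. Here v_13(68/1001) = v_13(num) − v_13(den) = -1; compare against these criteria.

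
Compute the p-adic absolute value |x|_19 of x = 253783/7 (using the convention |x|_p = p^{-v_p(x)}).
|253783/7|_19 = 1/6859

Step 1 — compute v_19(x) by factoring powers of 19 out of the numerator and denominator: v_19(253783/7) = 3. Step 2 — apply |x|_p = p^{-v_p(x)} = 19^{-3} = 1/6859.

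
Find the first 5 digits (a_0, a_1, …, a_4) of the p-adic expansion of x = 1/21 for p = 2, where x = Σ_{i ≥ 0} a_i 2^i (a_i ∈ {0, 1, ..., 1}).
(a_0, …, a_4) = (1, 0, 1, 1, 1)

v_2(1/21) = 0 (numerator and denominator both coprime to 2), so x ∈ ℤ_2^×. Compute digits iteratively via a_i = x_i mod 2, x_{i+1} = (x_i − a_i)/2, with x_0 = x:
  x_0 = 1/21;  a_0 = 1;  x_1 = (x_0 − 1)/2 = -10/21
  x_1 = -10/21;  a_1 = 0;  x_2 = (x_1 − 0)/2 = -5/21
  x_2 = -5/21;  a_2 = 1;  x_3 = (x_2 − 1)/2 = -13/21
  x_3 = -13/21;  a_3 = 1;  x_4 = (x_3 − 1)/2 = -17/21
  x_4 = -17/21;  a_4 = 1;  x_5 = (x_4 − 1)/2 = -19/21
Digits: (1, 0, 1, 1, 1).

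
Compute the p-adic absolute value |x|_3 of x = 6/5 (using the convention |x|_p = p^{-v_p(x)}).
|6/5|_3 = 1/3

Step 1 — compute v_3(x) by factoring powers of 3 out of the numerator and denominator: v_3(6/5) = 1. Step 2 — apply |x|_p = p^{-v_p(x)} = 3^{-1} = 1/3.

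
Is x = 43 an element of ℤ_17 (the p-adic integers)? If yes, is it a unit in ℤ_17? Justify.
x ∈ ℤ_17^× (unit); v_17(x) = 0

ℤ_17 = {x ∈ ℚ_17 : v_17(x) ≥ 0} and ℤ_17^× = {x ∈ ℤ_17 : v_17(x) = 0}. Here v_17(43) = v_17(num) − v_17(den) = 0; compare against these criteria.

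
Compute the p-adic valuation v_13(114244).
v_13(114244) = 4

v_13(n) is the largest exponent k such that 13^k divides n. Factor out: 114244 = 13^4 · 4. (Sign doesn't affect v_p.) So v_13(114244) = 4.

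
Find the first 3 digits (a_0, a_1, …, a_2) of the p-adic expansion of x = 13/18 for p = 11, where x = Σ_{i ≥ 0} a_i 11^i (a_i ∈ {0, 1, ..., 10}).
(a_0, …, a_2) = (5, 10, 7)

v_11(13/18) = 0 (numerator and denominator both coprime to 11), so x ∈ ℤ_11^×. Compute digits iteratively via a_i = x_i mod 11, x_{i+1} = (x_i − a_i)/11, with x_0 = x:
  x_0 = 13/18;  a_0 = 5;  x_1 = (x_0 − 5)/11 = -7/18
  x_1 = -7/18;  a_1 = 10;  x_2 = (x_1 − 10)/11 = -17/18
  x_2 = -17/18;  a_2 = 7;  x_3 = (x_2 − 7)/11 = -13/18
Digits: (5, 10, 7).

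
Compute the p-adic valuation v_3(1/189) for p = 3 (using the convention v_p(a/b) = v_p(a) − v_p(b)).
v_3(1/189) = -3

Factor powers of 3 from the numerator and denominator of the reduced fraction: 1 = 3^0 · 1 and 189 = 3^3 · 7. Apply v_p(a/b) = v_p(a) − v_p(b): v_3(1/189) = 0 − 3 = -3.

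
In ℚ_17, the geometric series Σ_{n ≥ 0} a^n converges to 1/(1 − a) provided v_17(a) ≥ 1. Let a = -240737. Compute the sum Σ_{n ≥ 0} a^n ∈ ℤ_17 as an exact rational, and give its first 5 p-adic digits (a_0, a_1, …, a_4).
Σ a^n = 1/(1 − a) = 1/240738;  first 5 digits = (1, 0, 0, 2, 14)

v_17(a) = 3 ≥ 1, so the series converges in ℤ_17 to 1/(1 − a) = 1/(1 − (-240737)) = 1/240738. Expand this rational in ℤ_17: compute digits iteratively via d_i = x_i mod 17, x_{i+1} = (x_i − d_i)/17. The first 5 digits are (1, 0, 0, 2, 14).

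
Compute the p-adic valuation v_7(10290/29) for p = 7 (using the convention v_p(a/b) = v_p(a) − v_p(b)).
v_7(10290/29) = 3

Factor powers of 7 from the numerator and denominator of the reduced fraction: 10290 = 7^3 · 30 and 29 = 7^0 · 29. Apply v_p(a/b) = v_p(a) − v_p(b): v_7(10290/29) = 3 − 0 = 3.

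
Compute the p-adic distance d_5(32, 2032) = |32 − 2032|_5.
d_5(32, 2032) = 1/125

Step 1 — x − y = 32 − 2032 = -2000. Step 2 — v_5(-2000) = 3 (factor: -2000 = −(5^3 · 16); the sign does not affect v_p). Step 3 — |x − y|_5 = 5^{-3} = 1/125.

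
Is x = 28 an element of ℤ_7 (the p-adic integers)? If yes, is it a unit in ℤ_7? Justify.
x ∈ ℤ_7 but not a unit; v_7(x) = 1 > 0

ℤ_7 = {x ∈ ℚ_7 : v_7(x) ≥ 0} and ℤ_7^× = {x ∈ ℤ_7 : v_7(x) = 0}. Here v_7(28) = v_7(num) − v_7(den) = 1; compare against these criteria.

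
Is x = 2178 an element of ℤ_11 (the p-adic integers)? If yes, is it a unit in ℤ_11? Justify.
x ∈ ℤ_11 but not a unit; v_11(x) = 2 > 0

ℤ_11 = {x ∈ ℚ_11 : v_11(x) ≥ 0} and ℤ_11^× = {x ∈ ℤ_11 : v_11(x) = 0}. Here v_11(2178) = v_11(num) − v_11(den) = 2; compare against these criteria.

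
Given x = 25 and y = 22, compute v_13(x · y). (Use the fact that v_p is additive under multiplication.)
v_13(550) = 0

v_p(x) = 0 (factor: 25 = 13^0 · 25); v_p(y) = 0 (factor: 22 = 13^0 · 22). Additivity: v_p(xy) = v_p(x) + v_p(y) = 0 + 0 = 0. (Direct check: xy = 550 = 13^0 · (550).)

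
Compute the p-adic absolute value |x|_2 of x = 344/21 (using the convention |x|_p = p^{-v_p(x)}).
|344/21|_2 = 1/8

Step 1 — compute v_2(x) by factoring powers of 2 out of the numerator and denominator: v_2(344/21) = 3. Step 2 — apply |x|_p = p^{-v_p(x)} = 2^{-3} = 1/8.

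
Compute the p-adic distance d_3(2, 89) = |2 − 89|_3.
d_3(2, 89) = 1/3

Step 1 — x − y = 2 − 89 = -87. Step 2 — v_3(-87) = 1 (factor: -87 = −(3^1 · 29); the sign does not affect v_p). Step 3 — |x − y|_3 = 3^{-1} = 1/3.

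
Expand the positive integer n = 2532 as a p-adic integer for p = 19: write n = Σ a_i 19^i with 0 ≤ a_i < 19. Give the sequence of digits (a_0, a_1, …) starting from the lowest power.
(a_0, a_1, …) = (5, 0, 7)

Repeated division by 19 gives the digits low-to-high: 2532 = 5 + 7·19^2. Digit sequence: (5, 0, 7).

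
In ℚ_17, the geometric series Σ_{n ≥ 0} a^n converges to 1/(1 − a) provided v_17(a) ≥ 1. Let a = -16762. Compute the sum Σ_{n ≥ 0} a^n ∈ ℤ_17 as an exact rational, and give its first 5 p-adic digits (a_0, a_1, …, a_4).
Σ a^n = 1/(1 − a) = 1/16763;  first 5 digits = (1, 0, 10, 13, 14)

v_17(a) = 2 ≥ 1, so the series converges in ℤ_17 to 1/(1 − a) = 1/(1 − (-16762)) = 1/16763. Expand this rational in ℤ_17: compute digits iteratively via d_i = x_i mod 17, x_{i+1} = (x_i − d_i)/17. The first 5 digits are (1, 0, 10, 13, 14).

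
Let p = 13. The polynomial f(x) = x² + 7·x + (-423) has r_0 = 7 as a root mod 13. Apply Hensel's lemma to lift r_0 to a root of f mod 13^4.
r_3 = 7040 (mod 28561)

Hensel: r_{i+1} = r_i − f(r_i)·(f′(r_i))^{-1} mod 13^{i+2}, f′(x) = 2x + 7. Iterate:
  r_0 = 7 (mod 13)
  r_1 = 111 (mod 169)
  r_2 = 449 (mod 2197)
  r_3 = 7040 (mod 28561)
Final: r = 7040 satisfies f(r) ≡ 0 mod 13^4.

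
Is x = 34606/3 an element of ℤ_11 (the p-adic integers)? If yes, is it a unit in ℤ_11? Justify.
x ∈ ℤ_11 but not a unit; v_11(x) = 3 > 0

ℤ_11 = {x ∈ ℚ_11 : v_11(x) ≥ 0} and ℤ_11^× = {x ∈ ℤ_11 : v_11(x) = 0}. Here v_11(34606/3) = v_11(num) − v_11(den) = 3; compare against these criteria.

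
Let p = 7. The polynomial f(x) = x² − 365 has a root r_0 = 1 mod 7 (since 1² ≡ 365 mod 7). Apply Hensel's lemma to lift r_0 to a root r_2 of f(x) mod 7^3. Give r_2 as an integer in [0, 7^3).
r_2 = 85 (mod 343)

Hensel's recurrence: r_{i+1} = r_i − f(r_i)·(f′(r_i))^{-1} mod 7^{i+2}, with f′(x) = 2x. Iterate:
  r_0 = 1 (mod 7)
  r_1 = 36 (mod 49)
  r_2 = 85 (mod 343)
Final: r_2 = 85, and one checks f(r_2) ≡ 0 mod 7^3.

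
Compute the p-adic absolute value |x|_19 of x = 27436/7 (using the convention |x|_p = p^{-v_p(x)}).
|27436/7|_19 = 1/6859

Step 1 — compute v_19(x) by factoring powers of 19 out of the numerator and denominator: v_19(27436/7) = 3. Step 2 — apply |x|_p = p^{-v_p(x)} = 19^{-3} = 1/6859.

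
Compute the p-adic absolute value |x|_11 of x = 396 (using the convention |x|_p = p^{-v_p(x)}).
|396|_11 = 1/11

Step 1 — compute v_11(x) by factoring powers of 11 out of the numerator and denominator: v_11(396) = 1. Step 2 — apply |x|_p = p^{-v_p(x)} = 11^{-1} = 1/11.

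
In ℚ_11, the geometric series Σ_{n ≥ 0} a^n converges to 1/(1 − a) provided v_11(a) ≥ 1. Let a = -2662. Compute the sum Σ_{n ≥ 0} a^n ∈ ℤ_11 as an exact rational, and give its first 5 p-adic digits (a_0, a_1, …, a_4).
Σ a^n = 1/(1 − a) = 1/2663;  first 5 digits = (1, 0, 0, 9, 10)

v_11(a) = 3 ≥ 1, so the series converges in ℤ_11 to 1/(1 − a) = 1/(1 − (-2662)) = 1/2663. Expand this rational in ℤ_11: compute digits iteratively via d_i = x_i mod 11, x_{i+1} = (x_i − d_i)/11. The first 5 digits are (1, 0, 0, 9, 10).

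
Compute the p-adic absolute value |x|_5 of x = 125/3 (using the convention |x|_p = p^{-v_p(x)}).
|125/3|_5 = 1/125

Step 1 — compute v_5(x) by factoring powers of 5 out of the numerator and denominator: v_5(125/3) = 3. Step 2 — apply |x|_p = p^{-v_p(x)} = 5^{-3} = 1/125.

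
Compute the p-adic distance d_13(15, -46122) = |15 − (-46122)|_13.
d_13(15, -46122) = 1/2197

Step 1 — x − y = 15 − (-46122) = 46137. Step 2 — v_13(46137) = 3 (factor: 46137 = (13^3 · 21); the sign does not affect v_p). Step 3 — |x − y|_13 = 13^{-3} = 1/2197.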